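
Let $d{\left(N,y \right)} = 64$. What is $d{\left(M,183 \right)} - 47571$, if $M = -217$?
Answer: $-47507$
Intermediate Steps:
$d{\left(M,183 \right)} - 47571 = 64 - 47571 = -47507$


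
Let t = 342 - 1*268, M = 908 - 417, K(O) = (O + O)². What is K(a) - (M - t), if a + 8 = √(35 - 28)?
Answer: -133 - 64*√7 ≈ -302.33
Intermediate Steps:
a = -8 + √7 (a = -8 + √(35 - 28) = -8 + √7 ≈ -5.3542)
K(O) = 4*O² (K(O) = (2*O)² = 4*O²)
M = 491
t = 74 (t = 342 - 268 = 74)
K(a) - (M - t) = 4*(-8 + √7)² - (491 - 1*74) = 4*(-8 + √7)² - (491 - 74) = 4*(-8 + √7)² - 1*417 = 4*(-8 + √7)² - 417 = -417 + 4*(-8 + √7)²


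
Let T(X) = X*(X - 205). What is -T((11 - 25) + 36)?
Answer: 4026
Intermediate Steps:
T(X) = X*(-205 + X)
-T((11 - 25) + 36) = -((11 - 25) + 36)*(-205 + ((11 - 25) + 36)) = -(-14 + 36)*(-205 + (-14 + 36)) = -22*(-205 + 22) = -22*(-183) = -1*(-4026) = 4026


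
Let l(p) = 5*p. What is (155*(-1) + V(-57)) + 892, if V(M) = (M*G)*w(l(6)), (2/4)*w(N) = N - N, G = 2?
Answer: 737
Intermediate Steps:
w(N) = 0 (w(N) = 2*(N - N) = 2*0 = 0)
V(M) = 0 (V(M) = (M*2)*0 = (2*M)*0 = 0)
(155*(-1) + V(-57)) + 892 = (155*(-1) + 0) + 892 = (-155 + 0) + 892 = -155 + 892 = 737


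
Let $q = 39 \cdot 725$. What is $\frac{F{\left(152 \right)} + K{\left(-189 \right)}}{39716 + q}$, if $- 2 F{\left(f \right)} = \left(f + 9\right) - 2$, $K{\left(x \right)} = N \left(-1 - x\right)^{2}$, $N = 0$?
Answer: $- \frac{159}{135982} \approx -0.0011693$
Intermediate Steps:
$K{\left(x \right)} = 0$ ($K{\left(x \right)} = 0 \left(-1 - x\right)^{2} = 0$)
$q = 28275$
$F{\left(f \right)} = - \frac{7}{2} - \frac{f}{2}$ ($F{\left(f \right)} = - \frac{\left(f + 9\right) - 2}{2} = - \frac{\left(9 + f\right) - 2}{2} = - \frac{7 + f}{2} = - \frac{7}{2} - \frac{f}{2}$)
$\frac{F{\left(152 \right)} + K{\left(-189 \right)}}{39716 + q} = \frac{\left(- \frac{7}{2} - 76\right) + 0}{39716 + 28275} = \frac{\left(- \frac{7}{2} - 76\right) + 0}{67991} = \left(- \frac{159}{2} + 0\right) \frac{1}{67991} = \left(- \frac{159}{2}\right) \frac{1}{67991} = - \frac{159}{135982}$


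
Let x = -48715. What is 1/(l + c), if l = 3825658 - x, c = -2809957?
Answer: 1/1064416 ≈ 9.3948e-7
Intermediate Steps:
l = 3874373 (l = 3825658 - 1*(-48715) = 3825658 + 48715 = 3874373)
1/(l + c) = 1/(3874373 - 2809957) = 1/1064416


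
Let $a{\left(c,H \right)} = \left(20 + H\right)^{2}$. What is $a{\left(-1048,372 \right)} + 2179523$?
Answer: $2333187$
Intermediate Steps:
$a{\left(-1048,372 \right)} + 2179523 = \left(20 + 372\right)^{2} + 2179523 = 392^{2} + 2179523 = 153664 + 2179523 = 2333187$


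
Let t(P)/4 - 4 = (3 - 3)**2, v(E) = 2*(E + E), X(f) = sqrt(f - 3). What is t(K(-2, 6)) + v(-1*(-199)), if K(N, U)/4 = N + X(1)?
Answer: 812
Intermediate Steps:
X(f) = sqrt(-3 + f)
v(E) = 4*E (v(E) = 2*(2*E) = 4*E)
K(N, U) = 4*N + 4*I*sqrt(2) (K(N, U) = 4*(N + sqrt(-3 + 1)) = 4*(N + sqrt(-2)) = 4*(N + I*sqrt(2)) = 4*N + 4*I*sqrt(2))
t(P) = 16 (t(P) = 16 + 4*(3 - 3)**2 = 16 + 4*0**2 = 16 + 4*0 = 16 + 0 = 16)
t(K(-2, 6)) + v(-1*(-199)) = 16 + 4*(-1*(-199)) = 16 + 4*199 = 16 + 796 = 812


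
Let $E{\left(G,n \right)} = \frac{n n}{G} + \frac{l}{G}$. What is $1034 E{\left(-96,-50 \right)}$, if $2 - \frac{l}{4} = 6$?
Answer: $- \frac{107019}{4} \approx -26755.0$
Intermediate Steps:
$l = -16$ ($l = 8 - 24 = -16$)
$E{\left(G,n \right)} = - \frac{16}{G} + \frac{n^{2}}{G}$ ($E{\left(G,n \right)} = \frac{n n}{G} - \frac{16}{G} = \frac{n^{2}}{G} - \frac{16}{G} = - \frac{16}{G} + \frac{n^{2}}{G}$)
$1034 E{\left(-96,-50 \right)} = 1034 \frac{-16 + \left(-50\right)^{2}}{-96} = 1034 \left(- \frac{-16 + 2500}{96}\right) = 1034 \left(\left(- \frac{1}{96}\right) 2484\right) = 1034 \left(- \frac{207}{8}\right) = - \frac{107019}{4}$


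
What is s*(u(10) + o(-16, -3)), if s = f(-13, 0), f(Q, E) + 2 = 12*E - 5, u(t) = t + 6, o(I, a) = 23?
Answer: -273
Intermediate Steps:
u(t) = 6 + t
f(Q, E) = -7 + 12*E (f(Q, E) = -2 + (12*E - 5) = -2 + (-5 + 12*E) = -7 + 12*E)
s = -7 (s = -7 + 12*0 = -7 + 0 = -7)
s*(u(10) + o(-16, -3)) = -7*((6 + 10) + 23) = -7*(16 + 23) = -7*39 = -273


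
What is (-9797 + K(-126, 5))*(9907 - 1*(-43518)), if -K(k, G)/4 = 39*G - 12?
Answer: -562511825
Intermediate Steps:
K(k, G) = 48 - 156*G (K(k, G) = -4*(39*G - 12) = -4*(-12 + 39*G) = 48 - 156*G)
(-9797 + K(-126, 5))*(9907 - 1*(-43518)) = (-9797 + (48 - 156*5))*(9907 - 1*(-43518)) = (-9797 + (48 - 780))*(9907 + 43518) = (-9797 - 732)*53425 = -10529*53425 = -562511825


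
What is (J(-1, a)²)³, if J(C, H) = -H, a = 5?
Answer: 15625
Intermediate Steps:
(J(-1, a)²)³ = ((-1*5)²)³ = ((-5)²)³ = 25³ = 15625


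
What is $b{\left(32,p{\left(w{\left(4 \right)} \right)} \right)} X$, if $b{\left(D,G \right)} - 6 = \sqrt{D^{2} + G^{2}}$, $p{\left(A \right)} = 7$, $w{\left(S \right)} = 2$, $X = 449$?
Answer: $2694 + 449 \sqrt{1073} \approx 17402.0$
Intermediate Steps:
$b{\left(D,G \right)} = 6 + \sqrt{D^{2} + G^{2}}$
$b{\left(32,p{\left(w{\left(4 \right)} \right)} \right)} X = \left(6 + \sqrt{32^{2} + 7^{2}}\right) 449 = \left(6 + \sqrt{1024 + 49}\right) 449 = \left(6 + \sqrt{1073}\right) 449 = 2694 + 449 \sqrt{1073}$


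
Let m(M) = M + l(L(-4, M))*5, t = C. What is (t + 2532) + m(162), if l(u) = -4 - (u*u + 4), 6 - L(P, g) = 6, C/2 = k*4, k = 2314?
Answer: 21166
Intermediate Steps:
C = 18512 (C = 2*(2314*4) = 2*9256 = 18512)
t = 18512
L(P, g) = 0 (L(P, g) = 6 - 1*6 = 6 - 6 = 0)
l(u) = -8 - u² (l(u) = -4 - (u² + 4) = -4 - (4 + u²) = -4 + (-4 - u²) = -8 - u²)
m(M) = -40 + M (m(M) = M + (-8 - 1*0²)*5 = M + (-8 - 1*0)*5 = M + (-8 + 0)*5 = M - 8*5 = M - 40 = -40 + M)
(t + 2532) + m(162) = (18512 + 2532) + (-40 + 162) = 21044 + 122 = 21166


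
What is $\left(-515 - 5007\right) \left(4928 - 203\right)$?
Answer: $-26091450$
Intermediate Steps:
$\left(-515 - 5007\right) \left(4928 - 203\right) = \left(-5522\right) 4725 = -26091450$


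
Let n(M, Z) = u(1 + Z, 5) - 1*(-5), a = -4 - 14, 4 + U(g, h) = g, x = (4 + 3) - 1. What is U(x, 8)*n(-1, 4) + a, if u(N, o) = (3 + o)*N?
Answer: 72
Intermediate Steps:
x = 6 (x = 7 - 1 = 6)
U(g, h) = -4 + g
u(N, o) = N*(3 + o)
a = -18
n(M, Z) = 13 + 8*Z (n(M, Z) = (1 + Z)*(3 + 5) - 1*(-5) = (1 + Z)*8 + 5 = (8 + 8*Z) + 5 = 13 + 8*Z)
U(x, 8)*n(-1, 4) + a = (-4 + 6)*(13 + 8*4) - 18 = 2*(13 + 32) - 18 = 2*45 - 18 = 90 - 18 = 72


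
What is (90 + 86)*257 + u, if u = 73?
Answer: 45305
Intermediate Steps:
(90 + 86)*257 + u = (90 + 86)*257 + 73 = 176*257 + 73 = 45232 + 73 = 45305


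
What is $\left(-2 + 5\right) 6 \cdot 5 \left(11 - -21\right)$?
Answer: $2880$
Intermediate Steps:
$\left(-2 + 5\right) 6 \cdot 5 \left(11 - -21\right) = 3 \cdot 6 \cdot 5 \left(11 + 21\right) = 18 \cdot 5 \cdot 32 = 90 \cdot 32 = 2880$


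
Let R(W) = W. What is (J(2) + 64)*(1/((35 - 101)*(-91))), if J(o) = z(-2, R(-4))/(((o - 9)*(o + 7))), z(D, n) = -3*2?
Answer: 673/63063 ≈ 0.010672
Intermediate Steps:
z(D, n) = -6
J(o) = -6/((-9 + o)*(7 + o)) (J(o) = -6*1/((o - 9)*(o + 7)) = -6*1/((-9 + o)*(7 + o)) = -6/((-9 + o)*(7 + o)))
(J(2) + 64)*(1/((35 - 101)*(-91))) = (6/(63 - 1*2**2 + 2*2) + 64)*(1/((35 - 101)*(-91))) = (6/(63 - 1*4 + 4) + 64)*(-1/91/(-66)) = (6/(63 - 4 + 4) + 64)*(-1/66*(-1/91)) = (6/63 + 64)*(1/6006) = (6*(1/63) + 64)*(1/6006) = (2/21 + 64)*(1/6006) = (1346/21)*(1/6006) = 673/63063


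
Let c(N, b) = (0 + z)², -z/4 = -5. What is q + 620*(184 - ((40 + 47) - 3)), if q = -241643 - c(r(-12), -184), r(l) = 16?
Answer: -180043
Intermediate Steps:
z = 20 (z = -4*(-5) = 20)
c(N, b) = 400 (c(N, b) = (0 + 20)² = 20² = 400)
q = -242043 (q = -241643 - 1*400 = -241643 - 400 = -242043)
q + 620*(184 - ((40 + 47) - 3)) = -242043 + 620*(184 - ((40 + 47) - 3)) = -242043 + 620*(184 - (87 - 3)) = -242043 + 620*(184 - 1*84) = -242043 + 620*(184 - 84) = -242043 + 620*100 = -242043 + 62000 = -180043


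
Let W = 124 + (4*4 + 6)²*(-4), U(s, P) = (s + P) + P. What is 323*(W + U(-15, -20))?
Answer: -603041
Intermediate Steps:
U(s, P) = s + 2*P (U(s, P) = (P + s) + P = s + 2*P)
W = -1812 (W = 124 + (16 + 6)²*(-4) = 124 + 22²*(-4) = 124 + 484*(-4) = 124 - 1936 = -1812)
323*(W + U(-15, -20)) = 323*(-1812 + (-15 + 2*(-20))) = 323*(-1812 + (-15 - 40)) = 323*(-1812 - 55) = 323*(-1867) = -603041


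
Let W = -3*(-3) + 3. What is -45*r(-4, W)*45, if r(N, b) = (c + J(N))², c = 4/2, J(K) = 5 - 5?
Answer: -8100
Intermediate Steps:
J(K) = 0
c = 2 (c = 4*(½) = 2)
W = 12 (W = 9 + 3 = 12)
r(N, b) = 4 (r(N, b) = (2 + 0)² = 2² = 4)
-45*r(-4, W)*45 = -45*4*45 = -180*45 = -8100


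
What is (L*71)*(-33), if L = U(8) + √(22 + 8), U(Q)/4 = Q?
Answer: -74976 - 2343*√30 ≈ -87809.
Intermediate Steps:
U(Q) = 4*Q
L = 32 + √30 (L = 4*8 + √(22 + 8) = 32 + √30 ≈ 37.477)
(L*71)*(-33) = ((32 + √30)*71)*(-33) = (2272 + 71*√30)*(-33) = -74976 - 2343*√30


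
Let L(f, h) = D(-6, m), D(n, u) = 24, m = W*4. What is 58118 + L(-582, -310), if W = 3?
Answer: 58142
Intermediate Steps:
m = 12 (m = 3*4 = 12)
L(f, h) = 24
58118 + L(-582, -310) = 58118 + 24 = 58142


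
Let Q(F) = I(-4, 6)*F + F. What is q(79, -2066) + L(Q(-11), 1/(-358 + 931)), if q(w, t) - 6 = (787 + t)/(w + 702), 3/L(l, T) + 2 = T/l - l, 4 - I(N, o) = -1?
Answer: 8334743431/1890294131 ≈ 4.4092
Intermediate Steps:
I(N, o) = 5 (I(N, o) = 4 - 1*(-1) = 4 + 1 = 5)
Q(F) = 6*F (Q(F) = 5*F + F = 6*F)
L(l, T) = 3/(-2 - l + T/l) (L(l, T) = 3/(-2 + (T/l - l)) = 3/(-2 + (-l + T/l)) = 3/(-2 - l + T/l))
q(w, t) = 6 + (787 + t)/(702 + w) (q(w, t) = 6 + (787 + t)/(w + 702) = 6 + (787 + t)/(702 + w))
q(79, -2066) + L(Q(-11), 1/(-358 + 931)) = (4999 - 2066 + 6*79)/(702 + 79) - 3*6*(-11)/((6*(-11))**2 - 1/(-358 + 931) + 2*(6*(-11))) = (4999 - 2066 + 474)/781 - 3*(-66)/((-66)**2 - 1/573 + 2*(-66)) = (1/781)*3407 - 3*(-66)/(4356 - 1*1/573 - 132) = 3407/781 - 3*(-66)/(4356 - 1/573 - 132) = 3407/781 - 3*(-66)/2420351/573 = 3407/781 - 3*(-66)*573/2420351 = 3407/781 + 113454/2420351 = 8334743431/1890294131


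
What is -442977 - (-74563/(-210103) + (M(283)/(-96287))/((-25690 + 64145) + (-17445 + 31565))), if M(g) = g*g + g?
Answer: -471151649775688447534/1063602111019575 ≈ -4.4298e+5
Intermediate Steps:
M(g) = g + g² (M(g) = g² + g = g + g²)
-442977 - (-74563/(-210103) + (M(283)/(-96287))/((-25690 + 64145) + (-17445 + 31565))) = -442977 - (-74563/(-210103) + ((283*(1 + 283))/(-96287))/((-25690 + 64145) + (-17445 + 31565))) = -442977 - (-74563*(-1/210103) + ((283*284)*(-1/96287))/(38455 + 14120)) = -442977 - (74563/210103 + (80372*(-1/96287))/52575) = -442977 - (74563/210103 - 80372/96287*1/52575) = -442977 - (74563/210103 - 80372/5062289025) = -442977 - 1*377442570172759/1063602111019575 = -442977 - 377442570172759/1063602111019575 = -471151649775688447534/1063602111019575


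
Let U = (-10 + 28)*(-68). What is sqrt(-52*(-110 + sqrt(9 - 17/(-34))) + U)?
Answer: sqrt(4496 - 26*sqrt(38)) ≈ 65.846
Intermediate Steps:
U = -1224 (U = 18*(-68) = -1224)
sqrt(-52*(-110 + sqrt(9 - 17/(-34))) + U) = sqrt(-52*(-110 + sqrt(9 - 17/(-34))) - 1224) = sqrt(-52*(-110 + sqrt(9 - 17*(-1/34))) - 1224) = sqrt(-52*(-110 + sqrt(9 + 1/2)) - 1224) = sqrt(-52*(-110 + sqrt(19/2)) - 1224) = sqrt(-52*(-110 + sqrt(38)/2) - 1224) = sqrt((5720 - 26*sqrt(38)) - 1224) = sqrt(4496 - 26*sqrt(38))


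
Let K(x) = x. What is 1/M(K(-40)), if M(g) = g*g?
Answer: 1/1600 ≈ 0.00062500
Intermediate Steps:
M(g) = g**2
1/M(K(-40)) = 1/((-40)**2) = 1/1600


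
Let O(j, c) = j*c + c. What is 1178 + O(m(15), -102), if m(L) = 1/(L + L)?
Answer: 5363/5 ≈ 1072.6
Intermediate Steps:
m(L) = 1/(2*L)
O(j, c) = c + c*j (O(j, c) = c*j + c = c + c*j)
1178 + O(m(15), -102) = 1178 - 102*(1 + (½)/15) = 1178 - 102*(1 + (½)*(1/15)) = 1178 - 102*(1 + 1/30) = 1178 - 102*31/30 = 1178 - 527/5 = 5363/5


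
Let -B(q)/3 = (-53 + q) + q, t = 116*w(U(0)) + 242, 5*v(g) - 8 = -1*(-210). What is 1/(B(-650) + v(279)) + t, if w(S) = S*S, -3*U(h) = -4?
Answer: 82749487/184617 ≈ 448.22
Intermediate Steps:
v(g) = 218/5 (v(g) = 8/5 + (-1*(-210))/5 = 8/5 + (⅕)*210 = 8/5 + 42 = 218/5)
U(h) = 4/3 (U(h) = -⅓*(-4) = 4/3)
w(S) = S²
t = 4034/9 (t = 116*(4/3)² + 242 = 116*(16/9) + 242 = 1856/9 + 242 = 4034/9 ≈ 448.22)
B(q) = 159 - 6*q (B(q) = -3*((-53 + q) + q) = -3*(-53 + 2*q) = 159 - 6*q)
1/(B(-650) + v(279)) + t = 1/((159 - 6*(-650)) + 218/5) + 4034/9 = 1/((159 + 3900) + 218/5) + 4034/9 = 1/(4059 + 218/5) + 4034/9 = 1/(20513/5) + 4034/9 = 5/20513 + 4034/9 = 82749487/184617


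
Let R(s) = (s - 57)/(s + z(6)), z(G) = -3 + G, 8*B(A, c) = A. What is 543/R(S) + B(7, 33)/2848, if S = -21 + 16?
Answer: 12371929/706304 ≈ 17.516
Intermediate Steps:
B(A, c) = A/8
S = -5
R(s) = (-57 + s)/(3 + s) (R(s) = (s - 57)/(s + (-3 + 6)) = (-57 + s)/(s + 3) = (-57 + s)/(3 + s))
543/R(S) + B(7, 33)/2848 = 543/(((-57 - 5)/(3 - 5))) + ((⅛)*7)/2848 = 543/((-62/(-2))) + (7/8)*(1/2848) = 543/((-½*(-62))) + 7/22784 = 543/31 + 7/22784 = 12371929/706304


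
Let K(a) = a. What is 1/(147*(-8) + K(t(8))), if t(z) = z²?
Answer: -1/1112 ≈ -0.00089928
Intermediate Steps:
1/(147*(-8) + K(t(8))) = 1/(147*(-8) + 8²) = 1/(-1176 + 64) = 1/(-1112) = -1/1112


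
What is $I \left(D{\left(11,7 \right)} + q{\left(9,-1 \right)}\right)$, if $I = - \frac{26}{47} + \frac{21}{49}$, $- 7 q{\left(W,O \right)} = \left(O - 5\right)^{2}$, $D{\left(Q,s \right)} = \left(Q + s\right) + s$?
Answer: $- \frac{5699}{2303} \approx -2.4746$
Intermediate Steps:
$D{\left(Q,s \right)} = Q + 2 s$
$q{\left(W,O \right)} = - \frac{\left(-5 + O\right)^{2}}{7}$ ($q{\left(W,O \right)} = - \frac{\left(O - 5\right)^{2}}{7} = - \frac{\left(-5 + O\right)^{2}}{7}$)
$I = - \frac{41}{329}$ ($I = \left(-26\right) \frac{1}{47} + 21 \cdot \frac{1}{49} = - \frac{26}{47} + \frac{3}{7} = - \frac{41}{329} \approx -0.12462$)
$I \left(D{\left(11,7 \right)} + q{\left(9,-1 \right)}\right) = - \frac{41 \left(\left(11 + 2 \cdot 7\right) - \frac{\left(-5 - 1\right)^{2}}{7}\right)}{329} = - \frac{41 \left(\left(11 + 14\right) - \frac{\left(-6\right)^{2}}{7}\right)}{329} = - \frac{41 \left(25 - \frac{36}{7}\right)}{329} = \left(- \frac{41}{329}\right) \frac{139}{7} = - \frac{5699}{2303}$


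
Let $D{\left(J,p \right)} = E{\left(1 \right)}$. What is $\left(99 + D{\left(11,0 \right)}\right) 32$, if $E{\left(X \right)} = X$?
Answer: $3200$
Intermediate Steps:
$D{\left(J,p \right)} = 1$
$\left(99 + D{\left(11,0 \right)}\right) 32 = \left(99 + 1\right) 32 = 100 \cdot 32 = 3200$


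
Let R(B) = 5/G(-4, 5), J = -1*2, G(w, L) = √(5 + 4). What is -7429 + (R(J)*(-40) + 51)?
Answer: -22334/3 ≈ -7444.7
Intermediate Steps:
G(w, L) = 3 (G(w, L) = √9 = 3)
J = -2
R(B) = 5/3
-7429 + (R(J)*(-40) + 51) = -7429 + ((5/3)*(-40) + 51) = -7429 + (-200/3 + 51) = -7429 - 47/3 = -22334/3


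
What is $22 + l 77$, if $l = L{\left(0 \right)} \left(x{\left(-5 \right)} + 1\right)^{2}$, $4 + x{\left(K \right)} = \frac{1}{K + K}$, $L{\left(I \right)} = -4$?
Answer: $- \frac{73447}{25} \approx -2937.9$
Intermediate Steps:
$x{\left(K \right)} = -4 + \frac{1}{2 K}$ ($x{\left(K \right)} = -4 + \frac{1}{K + K} = -4 + \frac{1}{2 K}$)
$l = - \frac{961}{25}$ ($l = - 4 \left(\left(-4 + \frac{1}{2 \left(-5\right)}\right) + 1\right)^{2} = - 4 \left(\left(-4 + \frac{1}{2} \left(- \frac{1}{5}\right)\right) + 1\right)^{2} = - 4 \left(\left(-4 - \frac{1}{10}\right) + 1\right)^{2} = - 4 \left(- \frac{41}{10} + 1\right)^{2} = - 4 \left(- \frac{31}{10}\right)^{2} = \left(-4\right) \frac{961}{100} = - \frac{961}{25} \approx -38.44$)
$22 + l 77 = 22 - \frac{73997}{25} = - \frac{73447}{25}$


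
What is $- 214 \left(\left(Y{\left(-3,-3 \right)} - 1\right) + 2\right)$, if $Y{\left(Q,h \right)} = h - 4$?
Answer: $1284$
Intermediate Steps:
$Y{\left(Q,h \right)} = -4 + h$ ($Y{\left(Q,h \right)} = h - 4 = -4 + h$)
$- 214 \left(\left(Y{\left(-3,-3 \right)} - 1\right) + 2\right) = - 214 \left(\left(\left(-4 - 3\right) - 1\right) + 2\right) = - 214 \left(\left(-7 - 1\right) + 2\right) = - 214 \left(-8 + 2\right) = \left(-214\right) \left(-6\right) = 1284$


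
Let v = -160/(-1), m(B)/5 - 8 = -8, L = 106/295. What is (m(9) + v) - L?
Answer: 47094/295 ≈ 159.64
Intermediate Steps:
L = 106/295 (L = 106*(1/295) = 106/295 ≈ 0.35932)
m(B) = 0 (m(B) = 40 + 5*(-8) = 40 - 40 = 0)
v = 160 (v = -160*(-1) = 160)
(m(9) + v) - L = (0 + 160) - 1*106/295 = 160 - 106/295 = 47094/295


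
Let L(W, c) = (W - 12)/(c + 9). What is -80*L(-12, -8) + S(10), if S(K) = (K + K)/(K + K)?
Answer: 1921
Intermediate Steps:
L(W, c) = (-12 + W)/(9 + c)
S(K) = 1 (S(K) = (2*K)/((2*K)) = (2*K)*(1/(2*K)) = 1)
-80*L(-12, -8) + S(10) = -80*(-12 - 12)/(9 - 8) + 1 = -80*(-24)/1 + 1 = -80*(-24) + 1 = 1920 + 1 = 1921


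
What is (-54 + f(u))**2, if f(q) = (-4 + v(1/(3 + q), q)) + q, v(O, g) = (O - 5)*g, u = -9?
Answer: 1681/4 ≈ 420.25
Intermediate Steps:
v(O, g) = g*(-5 + O) (v(O, g) = (-5 + O)*g = g*(-5 + O))
f(q) = -4 + q + q*(-5 + 1/(3 + q)) (f(q) = (-4 + q*(-5 + 1/(3 + q))) + q = -4 + q + q*(-5 + 1/(3 + q)))
(-54 + f(u))**2 = (-54 + (-12 - 15*(-9) - 4*(-9)**2)/(3 - 9))**2 = (-54 + (-12 + 135 - 4*81)/(-6))**2 = (-54 - (-12 + 135 - 324)/6)**2 = (-54 - 1/6*(-201))**2 = (-54 + 67/2)**2 = (-41/2)**2 = 1681/4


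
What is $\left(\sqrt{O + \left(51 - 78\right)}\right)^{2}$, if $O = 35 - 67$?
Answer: $-59$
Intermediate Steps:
$O = -32$ ($O = 35 - 67 = -32$)
$\left(\sqrt{O + \left(51 - 78\right)}\right)^{2} = \left(\sqrt{-32 + \left(51 - 78\right)}\right)^{2} = \left(\sqrt{-32 - 27}\right)^{2} = \left(\sqrt{-59}\right)^{2} = \left(i \sqrt{59}\right)^{2} = -59$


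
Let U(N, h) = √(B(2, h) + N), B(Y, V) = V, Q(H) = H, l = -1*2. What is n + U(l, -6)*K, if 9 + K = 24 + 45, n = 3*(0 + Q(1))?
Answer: 3 + 120*I*√2 ≈ 3.0 + 169.71*I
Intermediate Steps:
l = -2
U(N, h) = √(N + h) (U(N, h) = √(h + N) = √(N + h))
n = 3 (n = 3*(0 + 1) = 3*1 = 3)
K = 60 (K = -9 + (24 + 45) = -9 + 69 = 60)
n + U(l, -6)*K = 3 + √(-2 - 6)*60 = 3 + √(-8)*60 = 3 + (2*I*√2)*60 = 3 + 120*I*√2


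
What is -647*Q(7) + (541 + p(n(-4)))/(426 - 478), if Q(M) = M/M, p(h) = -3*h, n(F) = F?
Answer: -34197/52 ≈ -657.63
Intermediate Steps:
Q(M) = 1
-647*Q(7) + (541 + p(n(-4)))/(426 - 478) = -647*1 + (541 - 3*(-4))/(426 - 478) = -647 + (541 + 12)/(-52) = -647 + 553*(-1/52) = -647 - 553/52 = -34197/52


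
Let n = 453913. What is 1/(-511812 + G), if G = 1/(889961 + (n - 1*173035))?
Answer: -1170839/599249450267 ≈ -1.9538e-6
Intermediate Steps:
G = 1/1170839 (G = 1/(889961 + (453913 - 1*173035)) = 1/(889961 + (453913 - 173035)) = 1/(889961 + 280878) = 1/1170839 ≈ 8.5409e-7)
1/(-511812 + G) = 1/(-511812 + 1/1170839) = 1/(-599249450267/1170839) = -1170839/599249450267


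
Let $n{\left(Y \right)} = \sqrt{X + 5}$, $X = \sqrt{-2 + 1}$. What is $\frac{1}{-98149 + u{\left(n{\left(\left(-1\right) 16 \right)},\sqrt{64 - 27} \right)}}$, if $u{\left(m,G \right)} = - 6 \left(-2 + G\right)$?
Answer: $- \frac{98137}{9630869437} + \frac{6 \sqrt{37}}{9630869437} \approx -1.0186 \cdot 10^{-5}$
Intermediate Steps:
$X = i$ ($X = \sqrt{-1} = i \approx 1.0 i$)
$n{\left(Y \right)} = \sqrt{5 + i}$ ($n{\left(Y \right)} = \sqrt{i + 5} = \sqrt{5 + i}$)
$u{\left(m,G \right)} = 12 - 6 G$
$\frac{1}{-98149 + u{\left(n{\left(\left(-1\right) 16 \right)},\sqrt{64 - 27} \right)}} = \frac{1}{-98149 + \left(12 - 6 \sqrt{64 - 27}\right)} = \frac{1}{-98149 + \left(12 - 6 \sqrt{37}\right)} = \frac{1}{-98137 - 6 \sqrt{37}}$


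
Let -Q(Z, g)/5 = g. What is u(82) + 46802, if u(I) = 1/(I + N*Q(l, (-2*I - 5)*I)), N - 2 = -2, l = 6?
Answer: 3837765/82 ≈ 46802.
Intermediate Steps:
N = 0 (N = 2 - 2 = 0)
Q(Z, g) = -5*g
u(I) = 1/I (u(I) = 1/(I + 0*(-5*(-2*I - 5)*I)) = 1/(I + 0*(-5*(-5 - 2*I)*I)) = 1/(I + 0*(-5*I*(-5 - 2*I))) = 1/(I + 0) = 1/I)
u(82) + 46802 = 1/82 + 46802 = 3837765/82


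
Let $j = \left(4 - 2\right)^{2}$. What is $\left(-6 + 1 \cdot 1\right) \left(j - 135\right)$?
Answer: $655$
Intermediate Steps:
$j = 4$ ($j = 2^{2} = 4$)
$\left(-6 + 1 \cdot 1\right) \left(j - 135\right) = \left(-6 + 1 \cdot 1\right) \left(4 - 135\right) = \left(-6 + 1\right) \left(-131\right) = \left(-5\right) \left(-131\right) = 655$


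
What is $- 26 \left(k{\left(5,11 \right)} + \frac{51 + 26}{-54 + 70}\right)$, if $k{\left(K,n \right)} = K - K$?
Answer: $- \frac{1001}{8} \approx -125.13$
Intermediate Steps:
$k{\left(K,n \right)} = 0$
$- 26 \left(k{\left(5,11 \right)} + \frac{51 + 26}{-54 + 70}\right) = - 26 \left(0 + \frac{51 + 26}{-54 + 70}\right) = - 26 \left(0 + \frac{77}{16}\right) = \left(-26\right) \frac{77}{16} = - \frac{1001}{8}$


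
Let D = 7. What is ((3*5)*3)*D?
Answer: 315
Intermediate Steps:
((3*5)*3)*D = ((3*5)*3)*7 = (15*3)*7 = 45*7 = 315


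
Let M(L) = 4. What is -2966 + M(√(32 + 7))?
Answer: -2962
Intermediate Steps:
-2966 + M(√(32 + 7)) = -2966 + 4 = -2962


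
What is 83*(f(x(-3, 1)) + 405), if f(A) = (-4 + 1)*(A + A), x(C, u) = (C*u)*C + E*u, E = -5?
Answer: 31623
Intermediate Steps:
x(C, u) = -5*u + u*C**2 (x(C, u) = (C*u)*C - 5*u = u*C**2 - 5*u = -5*u + u*C**2)
f(A) = -6*A
83*(f(x(-3, 1)) + 405) = 83*(-6*(-5 + (-3)**2) + 405) = 83*(-6*(-5 + 9) + 405) = 83*(-6*4 + 405) = 83*(-24 + 405) = 83*381 = 31623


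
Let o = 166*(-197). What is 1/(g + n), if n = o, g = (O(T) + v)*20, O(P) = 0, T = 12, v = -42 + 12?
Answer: -1/33302 ≈ -3.0028e-5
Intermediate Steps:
v = -30
o = -32702
g = -600 (g = (0 - 30)*20 = -30*20 = -600)
n = -32702
1/(g + n) = 1/(-600 - 32702) = 1/(-33302) = -1/33302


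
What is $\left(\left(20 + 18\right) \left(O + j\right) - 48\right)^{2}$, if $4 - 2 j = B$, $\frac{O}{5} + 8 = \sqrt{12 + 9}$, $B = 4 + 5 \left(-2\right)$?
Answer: $2656984 - 523640 \sqrt{21} \approx 2.5736 \cdot 10^{5}$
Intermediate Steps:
$B = -6$ ($B = 4 - 10 = -6$)
$O = -40 + 5 \sqrt{21}$ ($O = -40 + 5 \sqrt{12 + 9} = -40 + 5 \sqrt{21} \approx -17.087$)
$j = 5$ ($j = 2 - -3 = 2 + 3 = 5$)
$\left(\left(20 + 18\right) \left(O + j\right) - 48\right)^{2} = \left(\left(20 + 18\right) \left(\left(-40 + 5 \sqrt{21}\right) + 5\right) - 48\right)^{2} = \left(38 \left(-35 + 5 \sqrt{21}\right) - 48\right)^{2} = \left(\left(-1330 + 190 \sqrt{21}\right) - 48\right)^{2} = \left(-1378 + 190 \sqrt{21}\right)^{2}$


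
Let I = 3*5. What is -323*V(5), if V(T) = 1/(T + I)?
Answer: -323/20 ≈ -16.150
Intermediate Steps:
I = 15
V(T) = 1/(15 + T) (V(T) = 1/(T + 15) = 1/(15 + T))
-323*V(5) = -323/(15 + 5) = -323/20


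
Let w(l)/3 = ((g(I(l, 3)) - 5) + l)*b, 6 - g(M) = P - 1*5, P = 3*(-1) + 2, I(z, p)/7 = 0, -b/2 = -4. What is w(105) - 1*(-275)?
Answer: 2963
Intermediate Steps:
b = 8 (b = -2*(-4) = 8)
I(z, p) = 0 (I(z, p) = 7*0 = 0)
P = -1 (P = -3 + 2 = -1)
g(M) = 12 (g(M) = 6 - (-1 - 1*5) = 6 - (-1 - 5) = 6 - 1*(-6) = 6 + 6 = 12)
w(l) = 168 + 24*l (w(l) = 3*(((12 - 5) + l)*8) = 3*((7 + l)*8) = 3*(56 + 8*l) = 168 + 24*l)
w(105) - 1*(-275) = (168 + 24*105) - 1*(-275) = (168 + 2520) + 275 = 2688 + 275 = 2963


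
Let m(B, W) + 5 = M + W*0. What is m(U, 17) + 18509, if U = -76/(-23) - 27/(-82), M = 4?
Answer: 18508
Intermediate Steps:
U = 6853/1886 (U = -76*(-1/23) - 27*(-1/82) = 76/23 + 27/82 = 6853/1886 ≈ 3.6336)
m(B, W) = -1 (m(B, W) = -5 + (4 + W*0) = -5 + (4 + 0) = -5 + 4 = -1)
m(U, 17) + 18509 = -1 + 18509 = 18508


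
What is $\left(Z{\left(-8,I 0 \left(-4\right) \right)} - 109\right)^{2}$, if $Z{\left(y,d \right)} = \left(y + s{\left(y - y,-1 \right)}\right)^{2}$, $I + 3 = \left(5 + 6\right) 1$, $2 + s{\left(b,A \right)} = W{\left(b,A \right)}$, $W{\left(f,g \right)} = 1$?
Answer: $784$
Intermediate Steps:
$s{\left(b,A \right)} = -1$ ($s{\left(b,A \right)} = -2 + 1 = -1$)
$I = 8$ ($I = -3 + \left(5 + 6\right) 1 = -3 + 11 \cdot 1 = -3 + 11 = 8$)
$Z{\left(y,d \right)} = \left(-1 + y\right)^{2}$ ($Z{\left(y,d \right)} = \left(y - 1\right)^{2} = \left(-1 + y\right)^{2}$)
$\left(Z{\left(-8,I 0 \left(-4\right) \right)} - 109\right)^{2} = \left(\left(-1 - 8\right)^{2} - 109\right)^{2} = \left(\left(-9\right)^{2} - 109\right)^{2} = \left(81 - 109\right)^{2} = \left(-28\right)^{2} = 784$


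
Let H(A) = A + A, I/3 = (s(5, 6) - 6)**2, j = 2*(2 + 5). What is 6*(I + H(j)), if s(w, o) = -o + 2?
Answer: 1968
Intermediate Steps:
j = 14 (j = 2*7 = 14)
s(w, o) = 2 - o
I = 300 (I = 3*((2 - 1*6) - 6)**2 = 3*((2 - 6) - 6)**2 = 3*(-4 - 6)**2 = 3*(-10)**2 = 3*100 = 300)
H(A) = 2*A
6*(I + H(j)) = 6*(300 + 2*14) = 6*(300 + 28) = 6*328 = 1968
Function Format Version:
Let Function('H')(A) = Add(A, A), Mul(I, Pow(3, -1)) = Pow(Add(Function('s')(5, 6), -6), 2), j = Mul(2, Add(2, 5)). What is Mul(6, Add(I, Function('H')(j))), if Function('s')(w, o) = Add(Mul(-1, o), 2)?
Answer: 1968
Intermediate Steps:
j = 14 (j = Mul(2, 7) = 14)
Function('s')(w, o) = Add(2, Mul(-1, o))
I = 300 (I = Mul(3, Pow(Add(Add(2, Mul(-1, 6)), -6), 2)) = Mul(3, Pow(Add(Add(2, -6), -6), 2)) = Mul(3, Pow(Add(-4, -6), 2)) = Mul(3, Pow(-10, 2)) = Mul(3, 100) = 300)
Function('H')(A) = Mul(2, A)
Mul(6, Add(I, Function('H')(j))) = Mul(6, Add(300, Mul(2, 14))) = Mul(6, Add(300, 28)) = Mul(6, 328) = 1968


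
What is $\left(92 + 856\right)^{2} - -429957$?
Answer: $1328661$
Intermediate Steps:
$\left(92 + 856\right)^{2} - -429957 = 948^{2} + 429957 = 898704 + 429957 = 1328661$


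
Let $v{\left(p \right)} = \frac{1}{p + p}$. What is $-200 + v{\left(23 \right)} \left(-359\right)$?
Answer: $- \frac{9559}{46} \approx -207.8$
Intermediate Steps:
$v{\left(p \right)} = \frac{1}{2 p}$
$-200 + v{\left(23 \right)} \left(-359\right) = -200 + \frac{1}{2 \cdot 23} \left(-359\right) = -200 + \frac{1}{2} \cdot \frac{1}{23} \left(-359\right) = -200 + \frac{1}{46} \left(-359\right) = -200 - \frac{359}{46} = - \frac{9559}{46}$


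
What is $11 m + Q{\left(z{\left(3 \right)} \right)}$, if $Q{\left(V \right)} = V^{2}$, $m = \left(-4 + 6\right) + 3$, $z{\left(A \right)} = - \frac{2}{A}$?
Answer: $\frac{499}{9} \approx 55.444$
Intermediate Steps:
$m = 5$ ($m = 2 + 3 = 5$)
$11 m + Q{\left(z{\left(3 \right)} \right)} = 11 \cdot 5 + \left(- \frac{2}{3}\right)^{2} = 55 + \left(\left(-2\right) \frac{1}{3}\right)^{2} = 55 + \left(- \frac{2}{3}\right)^{2} = 55 + \frac{4}{9} = \frac{499}{9}$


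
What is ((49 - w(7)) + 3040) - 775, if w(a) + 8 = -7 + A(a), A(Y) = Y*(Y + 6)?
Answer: 2238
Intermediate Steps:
A(Y) = Y*(6 + Y)
w(a) = -15 + a*(6 + a) (w(a) = -8 + (-7 + a*(6 + a)) = -15 + a*(6 + a))
((49 - w(7)) + 3040) - 775 = ((49 - (-15 + 7*(6 + 7))) + 3040) - 775 = ((49 - (-15 + 7*13)) + 3040) - 775 = ((49 - (-15 + 91)) + 3040) - 775 = ((49 - 1*76) + 3040) - 775 = ((49 - 76) + 3040) - 775 = (-27 + 3040) - 775 = 3013 - 775 = 2238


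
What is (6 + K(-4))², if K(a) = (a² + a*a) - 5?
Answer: 1089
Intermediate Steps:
K(a) = -5 + 2*a² (K(a) = (a² + a²) - 5 = 2*a² - 5 = -5 + 2*a²)
(6 + K(-4))² = (6 + (-5 + 2*(-4)²))² = (6 + (-5 + 2*16))² = (6 + (-5 + 32))² = (6 + 27)² = 33² = 1089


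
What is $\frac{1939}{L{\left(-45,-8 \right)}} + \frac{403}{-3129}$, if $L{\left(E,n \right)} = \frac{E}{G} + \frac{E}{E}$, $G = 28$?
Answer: $- \frac{169886519}{53193} \approx -3193.8$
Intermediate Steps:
$L{\left(E,n \right)} = 1 + \frac{E}{28}$ ($L{\left(E,n \right)} = \frac{E}{28} + \frac{E}{E} = E \frac{1}{28} + 1 = \frac{E}{28} + 1 = 1 + \frac{E}{28}$)
$\frac{1939}{L{\left(-45,-8 \right)}} + \frac{403}{-3129} = \frac{1939}{1 + \frac{1}{28} \left(-45\right)} + \frac{403}{-3129} = \frac{1939}{1 - \frac{45}{28}} + 403 \left(- \frac{1}{3129}\right) = \frac{1939}{- \frac{17}{28}} - \frac{403}{3129} = 1939 \left(- \frac{28}{17}\right) - \frac{403}{3129} = - \frac{54292}{17} - \frac{403}{3129} = - \frac{169886519}{53193}$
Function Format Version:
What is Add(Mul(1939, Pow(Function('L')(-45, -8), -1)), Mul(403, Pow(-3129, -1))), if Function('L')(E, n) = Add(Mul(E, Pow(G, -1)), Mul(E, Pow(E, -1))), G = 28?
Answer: Rational(-169886519, 53193) ≈ -3193.8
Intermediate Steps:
Function('L')(E, n) = Add(1, Mul(Rational(1, 28), E)) (Function('L')(E, n) = Add(Mul(E, Pow(28, -1)), Mul(E, Pow(E, -1))) = Add(Mul(E, Rational(1, 28)), 1) = Add(Mul(Rational(1, 28), E), 1) = Add(1, Mul(Rational(1, 28), E)))
Add(Mul(1939, Pow(Function('L')(-45, -8), -1)), Mul(403, Pow(-3129, -1))) = Add(Mul(1939, Pow(Add(1, Mul(Rational(1, 28), -45)), -1)), Mul(403, Pow(-3129, -1))) = Add(Mul(1939, Pow(Add(1, Rational(-45, 28)), -1)), Mul(403, Rational(-1, 3129))) = Add(Mul(1939, Pow(Rational(-17, 28), -1)), Rational(-403, 3129)) = Add(Mul(1939, Rational(-28, 17)), Rational(-403, 3129)) = Add(Rational(-54292, 17), Rational(-403, 3129)) = Rational(-169886519, 53193)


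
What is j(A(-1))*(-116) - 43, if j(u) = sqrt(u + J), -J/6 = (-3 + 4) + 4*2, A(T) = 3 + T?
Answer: -43 - 232*I*sqrt(13) ≈ -43.0 - 836.49*I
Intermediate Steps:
J = -54 (J = -6*((-3 + 4) + 4*2) = -6*(1 + 8) = -6*9 = -54)
j(u) = sqrt(-54 + u) (j(u) = sqrt(u - 54) = sqrt(-54 + u))
j(A(-1))*(-116) - 43 = sqrt(-54 + (3 - 1))*(-116) - 43 = sqrt(-54 + 2)*(-116) - 43 = sqrt(-52)*(-116) - 43 = (2*I*sqrt(13))*(-116) - 43 = -232*I*sqrt(13) - 43 = -43 - 232*I*sqrt(13)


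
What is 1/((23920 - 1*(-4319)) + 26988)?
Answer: 1/55227 ≈ 1.8107e-5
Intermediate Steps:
1/((23920 - 1*(-4319)) + 26988) = 1/((23920 + 4319) + 26988) = 1/(28239 + 26988) = 1/55227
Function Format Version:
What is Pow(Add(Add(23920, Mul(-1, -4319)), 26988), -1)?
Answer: Rational(1, 55227) ≈ 1.8107e-5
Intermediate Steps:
Pow(Add(Add(23920, Mul(-1, -4319)), 26988), -1) = Pow(Add(Add(23920, 4319), 26988), -1) = Pow(Add(28239, 26988), -1) = Pow(55227, -1) = Rational(1, 55227)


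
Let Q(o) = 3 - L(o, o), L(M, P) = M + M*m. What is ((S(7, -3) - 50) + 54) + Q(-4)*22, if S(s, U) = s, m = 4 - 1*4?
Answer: 165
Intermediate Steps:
m = 0 (m = 4 - 4 = 0)
L(M, P) = M (L(M, P) = M + M*0 = M + 0 = M)
Q(o) = 3 - o
((S(7, -3) - 50) + 54) + Q(-4)*22 = ((7 - 50) + 54) + (3 - 1*(-4))*22 = (-43 + 54) + (3 + 4)*22 = 11 + 7*22 = 11 + 154 = 165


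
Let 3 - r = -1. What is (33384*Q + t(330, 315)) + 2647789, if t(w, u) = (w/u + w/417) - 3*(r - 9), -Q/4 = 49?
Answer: -11370842372/2919 ≈ -3.8955e+6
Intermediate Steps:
Q = -196 (Q = -4*49 = -196)
r = 4 (r = 3 - 1*(-1) = 3 + 1 = 4)
t(w, u) = 15 + w/417 + w/u (t(w, u) = (w/u + w/417) - 3*(4 - 9) = (w/u + w*(1/417)) - 3*(-5) = (w/u + w/417) - 1*(-15) = (w/417 + w/u) + 15 = 15 + w/417 + w/u)
(33384*Q + t(330, 315)) + 2647789 = (33384*(-196) + (15 + (1/417)*330 + 330/315)) + 2647789 = (-6543264 + (15 + 110/139 + 330*(1/315))) + 2647789 = (-6543264 + (15 + 110/139 + 22/21)) + 2647789 = (-6543264 + 49153/2919) + 2647789 = -19099738463/2919 + 2647789 = -11370842372/2919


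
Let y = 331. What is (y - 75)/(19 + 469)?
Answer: 32/61 ≈ 0.52459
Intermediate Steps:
(y - 75)/(19 + 469) = (331 - 75)/(19 + 469) = 256/488 = 256*(1/488) = 32/61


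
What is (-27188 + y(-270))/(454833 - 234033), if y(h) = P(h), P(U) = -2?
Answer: -2719/22080 ≈ -0.12314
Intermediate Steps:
y(h) = -2
(-27188 + y(-270))/(454833 - 234033) = (-27188 - 2)/(454833 - 234033) = -27190/220800 = -27190*1/220800 = -2719/22080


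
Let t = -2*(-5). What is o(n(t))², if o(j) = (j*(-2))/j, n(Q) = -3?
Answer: 4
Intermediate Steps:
t = 10
o(j) = -2 (o(j) = (-2*j)/j = -2)
o(n(t))² = (-2)² = 4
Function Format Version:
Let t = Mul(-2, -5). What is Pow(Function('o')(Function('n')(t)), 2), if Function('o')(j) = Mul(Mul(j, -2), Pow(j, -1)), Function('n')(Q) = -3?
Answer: 4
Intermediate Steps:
t = 10
Function('o')(j) = -2 (Function('o')(j) = Mul(Mul(-2, j), Pow(j, -1)) = -2)
Pow(Function('o')(Function('n')(t)), 2) = Pow(-2, 2) = 4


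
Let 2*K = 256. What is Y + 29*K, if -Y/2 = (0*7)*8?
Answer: 3712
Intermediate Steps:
K = 128 (K = (½)*256 = 128)
Y = 0 (Y = -2*0*7*8 = -0*8 = -2*0 = 0)
Y + 29*K = 0 + 29*128 = 0 + 3712 = 3712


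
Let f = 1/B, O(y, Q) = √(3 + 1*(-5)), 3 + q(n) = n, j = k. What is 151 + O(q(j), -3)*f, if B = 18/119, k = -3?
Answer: 151 + 119*I*√2/18 ≈ 151.0 + 9.3495*I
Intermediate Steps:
j = -3
q(n) = -3 + n
B = 18/119 (B = 18*(1/119) = 18/119 ≈ 0.15126)
O(y, Q) = I*√2 (O(y, Q) = √(3 - 5) = √(-2) = I*√2)
f = 119/18 (f = 1/(18/119) = 119/18 ≈ 6.6111)
151 + O(q(j), -3)*f = 151 + (I*√2)*(119/18) = 151 + 119*I*√2/18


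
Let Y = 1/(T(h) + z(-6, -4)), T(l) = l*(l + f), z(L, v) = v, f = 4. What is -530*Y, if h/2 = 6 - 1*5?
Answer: -265/4 ≈ -66.250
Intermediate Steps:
h = 2 (h = 2*(6 - 1*5) = 2*(6 - 5) = 2*1 = 2)
T(l) = l*(4 + l) (T(l) = l*(l + 4) = l*(4 + l))
Y = 1/8 (Y = 1/(2*(4 + 2) - 4) = 1/(2*6 - 4) = 1/(12 - 4) = 1/8 ≈ 0.12500)
-530*Y = -530*1/8 = -265/4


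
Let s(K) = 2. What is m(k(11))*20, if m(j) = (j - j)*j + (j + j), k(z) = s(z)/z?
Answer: 80/11 ≈ 7.2727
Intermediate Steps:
k(z) = 2/z
m(j) = 2*j (m(j) = 0*j + 2*j = 0 + 2*j = 2*j)
m(k(11))*20 = (2*(2/11))*20 = (4/11)*20 = 80/11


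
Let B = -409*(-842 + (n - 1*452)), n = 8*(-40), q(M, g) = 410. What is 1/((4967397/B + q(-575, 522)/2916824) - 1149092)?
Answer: -160455946652/184377437209120085 ≈ -8.7026e-7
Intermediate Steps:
n = -320
B = 660126 (B = -409*(-842 + (-320 - 1*452)) = -409*(-842 + (-320 - 452)) = -409*(-842 - 772) = -409*(-1614) = 660126)
1/((4967397/B + q(-575, 522)/2916824) - 1149092) = 1/((4967397/660126 + 410/2916824) - 1149092) = 1/((4967397*(1/660126) + 410*(1/2916824)) - 1149092) = 1/((1655799/220042 + 205/1458412) - 1149092) = 1/(1207441119899/160455946652 - 1149092) = 1/(-184377437209120085/160455946652) = -160455946652/184377437209120085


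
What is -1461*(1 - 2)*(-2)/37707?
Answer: -974/12569 ≈ -0.077492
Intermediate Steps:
-1461*(1 - 2)*(-2)/37707 = -(-1461)*(-2)*(1/37707) = -1461*2*(1/37707) = -2922*1/37707 = -974/12569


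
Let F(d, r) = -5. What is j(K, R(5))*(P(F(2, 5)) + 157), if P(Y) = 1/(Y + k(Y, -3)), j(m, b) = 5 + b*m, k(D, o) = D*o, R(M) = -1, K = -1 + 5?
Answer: 1571/10 ≈ 157.10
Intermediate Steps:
K = 4
P(Y) = -1/(2*Y) (P(Y) = 1/(Y + Y*(-3)) = 1/(Y - 3*Y) = 1/(-2*Y) = -1/(2*Y))
j(K, R(5))*(P(F(2, 5)) + 157) = (5 - 1*4)*(-1/2/(-5) + 157) = (5 - 4)*(-1/2*(-1/5) + 157) = 1*(1/10 + 157) = 1*(1571/10) = 1571/10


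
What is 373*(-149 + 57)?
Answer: -34316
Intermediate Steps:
373*(-149 + 57) = 373*(-92) = -34316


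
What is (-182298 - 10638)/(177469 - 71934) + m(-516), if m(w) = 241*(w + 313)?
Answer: -5163281741/105535 ≈ -48925.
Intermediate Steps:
m(w) = 75433 + 241*w (m(w) = 241*(313 + w) = 75433 + 241*w)
(-182298 - 10638)/(177469 - 71934) + m(-516) = (-182298 - 10638)/(177469 - 71934) + (75433 + 241*(-516)) = -192936/105535 + (75433 - 124356) = -192936*1/105535 - 48923 = -192936/105535 - 48923 = -5163281741/105535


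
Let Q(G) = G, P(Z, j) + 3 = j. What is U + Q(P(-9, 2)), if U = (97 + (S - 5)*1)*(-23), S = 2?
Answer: -2163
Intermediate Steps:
P(Z, j) = -3 + j
U = -2162 (U = (97 + (2 - 5)*1)*(-23) = (97 - 3*1)*(-23) = (97 - 3)*(-23) = 94*(-23) = -2162)
U + Q(P(-9, 2)) = -2162 + (-3 + 2) = -2162 - 1 = -2163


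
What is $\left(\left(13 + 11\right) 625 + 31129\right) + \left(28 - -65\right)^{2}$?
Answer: $54778$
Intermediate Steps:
$\left(\left(13 + 11\right) 625 + 31129\right) + \left(28 - -65\right)^{2} = \left(24 \cdot 625 + 31129\right) + \left(28 + 65\right)^{2} = \left(15000 + 31129\right) + 93^{2} = 46129 + 8649 = 54778$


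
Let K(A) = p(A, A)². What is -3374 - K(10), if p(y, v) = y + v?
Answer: -3774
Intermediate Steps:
p(y, v) = v + y
K(A) = 4*A² (K(A) = (A + A)² = (2*A)² = 4*A²)
-3374 - K(10) = -3374 - 4*10² = -3374 - 4*100 = -3374 - 1*400 = -3374 - 400 = -3774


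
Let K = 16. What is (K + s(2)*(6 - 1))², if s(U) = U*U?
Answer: 1296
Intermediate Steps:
s(U) = U²
(K + s(2)*(6 - 1))² = (16 + 2²*(6 - 1))² = (16 + 4*5)² = (16 + 20)² = 36² = 1296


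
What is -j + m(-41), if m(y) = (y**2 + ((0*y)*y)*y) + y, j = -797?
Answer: 2437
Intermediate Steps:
m(y) = y + y**2 (m(y) = (y**2 + (0*y)*y) + y = (y**2 + 0*y) + y = (y**2 + 0) + y = y**2 + y = y + y**2)
-j + m(-41) = -1*(-797) - 41*(1 - 41) = 797 - 41*(-40) = 797 + 1640 = 2437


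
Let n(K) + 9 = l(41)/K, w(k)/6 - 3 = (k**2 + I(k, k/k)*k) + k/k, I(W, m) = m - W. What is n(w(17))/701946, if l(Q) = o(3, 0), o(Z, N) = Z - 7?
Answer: -569/44222598 ≈ -1.2867e-5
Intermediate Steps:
o(Z, N) = -7 + Z
l(Q) = -4 (l(Q) = -7 + 3 = -4)
w(k) = 24 + 6*k**2 + 6*k*(1 - k) (w(k) = 18 + 6*((k**2 + (k/k - k)*k) + k/k) = 18 + 6*((k**2 + (1 - k)*k) + 1) = 18 + 6*((k**2 + k*(1 - k)) + 1) = 18 + 6*(1 + k**2 + k*(1 - k)) = 18 + (6 + 6*k**2 + 6*k*(1 - k)) = 24 + 6*k**2 + 6*k*(1 - k))
n(K) = -9 - 4/K
n(w(17))/701946 = (-9 - 4/(24 + 6*17))/701946 = (-9 - 4/(24 + 102))*(1/701946) = (-9 - 4/126)*(1/701946) = (-9 - 4*1/126)*(1/701946) = (-9 - 2/63)*(1/701946) = -569/63*1/701946 = -569/44222598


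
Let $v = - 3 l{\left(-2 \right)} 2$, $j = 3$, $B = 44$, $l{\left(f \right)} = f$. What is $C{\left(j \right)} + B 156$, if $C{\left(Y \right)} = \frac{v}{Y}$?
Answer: $6868$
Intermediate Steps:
$v = 12$ ($v = \left(-3\right) \left(-2\right) 2 = 6 \cdot 2 = 12$)
$C{\left(Y \right)} = \frac{12}{Y}$
$C{\left(j \right)} + B 156 = \frac{12}{3} + 44 \cdot 156 = 12 \cdot \frac{1}{3} + 6864 = 4 + 6864 = 6868$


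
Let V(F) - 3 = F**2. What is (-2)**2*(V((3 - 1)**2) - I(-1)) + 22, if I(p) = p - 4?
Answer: 118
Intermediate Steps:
I(p) = -4 + p
V(F) = 3 + F**2
(-2)**2*(V((3 - 1)**2) - I(-1)) + 22 = (-2)**2*((3 + ((3 - 1)**2)**2) - (-4 - 1)) + 22 = 4*((3 + (2**2)**2) - 1*(-5)) + 22 = 4*((3 + 4**2) + 5) + 22 = 4*((3 + 16) + 5) + 22 = 4*(19 + 5) + 22 = 4*24 + 22 = 96 + 22 = 118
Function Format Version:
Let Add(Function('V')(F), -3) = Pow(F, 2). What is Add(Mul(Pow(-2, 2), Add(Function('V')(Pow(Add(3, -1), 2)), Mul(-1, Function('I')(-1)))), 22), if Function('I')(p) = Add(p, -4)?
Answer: 118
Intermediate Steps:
Function('I')(p) = Add(-4, p)
Function('V')(F) = Add(3, Pow(F, 2))
Add(Mul(Pow(-2, 2), Add(Function('V')(Pow(Add(3, -1), 2)), Mul(-1, Function('I')(-1)))), 22) = Add(Mul(Pow(-2, 2), Add(Add(3, Pow(Pow(Add(3, -1), 2), 2)), Mul(-1, Add(-4, -1)))), 22) = Add(Mul(4, Add(Add(3, Pow(Pow(2, 2), 2)), Mul(-1, -5))), 22) = Add(Mul(4, Add(Add(3, Pow(4, 2)), 5)), 22) = Add(Mul(4, Add(Add(3, 16), 5)), 22) = Add(Mul(4, Add(19, 5)), 22) = Add(Mul(4, 24), 22) = Add(96, 22) = 118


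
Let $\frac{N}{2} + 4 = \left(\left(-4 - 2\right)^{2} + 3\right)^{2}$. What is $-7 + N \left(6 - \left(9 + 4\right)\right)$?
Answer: $-21245$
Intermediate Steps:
$N = 3034$ ($N = -8 + 2 \left(\left(-4 - 2\right)^{2} + 3\right)^{2} = -8 + 2 \left(\left(-6\right)^{2} + 3\right)^{2} = -8 + 2 \left(36 + 3\right)^{2} = -8 + 2 \cdot 39^{2} = -8 + 2 \cdot 1521 = -8 + 3042 = 3034$)
$-7 + N \left(6 - \left(9 + 4\right)\right) = -7 + 3034 \left(6 - \left(9 + 4\right)\right) = -7 + 3034 \left(6 - 13\right) = -7 + 3034 \left(-7\right) = -7 - 21238 = -21245$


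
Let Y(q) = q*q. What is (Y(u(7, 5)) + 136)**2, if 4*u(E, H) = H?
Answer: 4844401/256 ≈ 18923.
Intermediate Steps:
u(E, H) = H/4
Y(q) = q**2
(Y(u(7, 5)) + 136)**2 = (((1/4)*5)**2 + 136)**2 = ((5/4)**2 + 136)**2 = (25/16 + 136)**2 = (2201/16)**2 = 4844401/256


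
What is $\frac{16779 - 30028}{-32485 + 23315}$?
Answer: $\frac{13249}{9170} \approx 1.4448$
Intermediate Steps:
$\frac{16779 - 30028}{-32485 + 23315} = - \frac{13249}{-9170} = \left(-13249\right) \left(- \frac{1}{9170}\right) = \frac{13249}{9170}$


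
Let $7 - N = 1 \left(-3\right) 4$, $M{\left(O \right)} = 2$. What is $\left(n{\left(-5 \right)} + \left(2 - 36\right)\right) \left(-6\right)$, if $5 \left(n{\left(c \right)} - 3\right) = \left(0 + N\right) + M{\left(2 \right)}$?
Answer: $\frac{804}{5} \approx 160.8$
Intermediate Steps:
$N = 19$ ($N = 7 - 1 \left(-3\right) 4 = 7 - \left(-3\right) 4 = 7 - -12 = 7 + 12 = 19$)
$n{\left(c \right)} = \frac{36}{5}$ ($n{\left(c \right)} = 3 + \frac{\left(0 + 19\right) + 2}{5} = 3 + \frac{19 + 2}{5} = 3 + \frac{1}{5} \cdot 21 = 3 + \frac{21}{5} = \frac{36}{5}$)
$\left(n{\left(-5 \right)} + \left(2 - 36\right)\right) \left(-6\right) = \left(\frac{36}{5} + \left(2 - 36\right)\right) \left(-6\right) = \left(\frac{36}{5} - 34\right) \left(-6\right) = \left(- \frac{134}{5}\right) \left(-6\right) = \frac{804}{5}$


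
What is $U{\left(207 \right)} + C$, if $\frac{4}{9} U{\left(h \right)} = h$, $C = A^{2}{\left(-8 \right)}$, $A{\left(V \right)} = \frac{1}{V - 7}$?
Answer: $\frac{419179}{900} \approx 465.75$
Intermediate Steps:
$A{\left(V \right)} = \frac{1}{-7 + V}$
$C = \frac{1}{225}$ ($C = \left(\frac{1}{-7 - 8}\right)^{2} = \left(\frac{1}{-15}\right)^{2} = \left(- \frac{1}{15}\right)^{2} = \frac{1}{225} \approx 0.0044444$)
$U{\left(h \right)} = \frac{9 h}{4}$
$U{\left(207 \right)} + C = \frac{9}{4} \cdot 207 + \frac{1}{225} = \frac{1863}{4} + \frac{1}{225} = \frac{419179}{900}$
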